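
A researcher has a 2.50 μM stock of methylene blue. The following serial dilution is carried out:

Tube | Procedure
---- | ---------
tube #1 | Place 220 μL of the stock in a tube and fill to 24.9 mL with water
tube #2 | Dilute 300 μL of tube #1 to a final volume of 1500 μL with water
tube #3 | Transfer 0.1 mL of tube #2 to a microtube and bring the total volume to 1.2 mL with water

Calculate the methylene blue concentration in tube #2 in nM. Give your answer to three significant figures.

Step 1: 220 μL brought to 24.9 mL → factor 24900/220 = 113.18
Step 2: 300 μL brought to 1500 μL → factor 1500/300 = 5
Dilution factor through tube #2 = 113.18 × 5 = 565.91
[tube #2] = 2.50 μM / 565.91 = 0.004418 μM = 4.42 nM

4.42 nM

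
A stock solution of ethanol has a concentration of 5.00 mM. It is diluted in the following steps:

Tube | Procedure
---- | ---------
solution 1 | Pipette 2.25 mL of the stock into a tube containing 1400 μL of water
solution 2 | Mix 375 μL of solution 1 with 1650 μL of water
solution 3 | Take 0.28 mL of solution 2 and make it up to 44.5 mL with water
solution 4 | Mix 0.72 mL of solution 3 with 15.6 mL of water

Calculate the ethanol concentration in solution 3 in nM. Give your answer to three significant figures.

Step 1: 2.25 mL + 1400 μL = 3.65 mL total → factor 3.65/2.25 = 1.6222
Step 2: 375 μL + 1650 μL = 2025 μL total → factor 2025/375 = 5.4
Step 3: 0.28 mL brought to 44.5 mL → factor 44.5/0.28 = 158.93
Dilution factor through solution 3 = 1.6222 × 5.4 × 158.93 = 1392.2
[solution 3] = 5.00 mM / 1392.2 = 0.003591 mM = 3.59 × 10^3 nM

3.59 × 10^3 nM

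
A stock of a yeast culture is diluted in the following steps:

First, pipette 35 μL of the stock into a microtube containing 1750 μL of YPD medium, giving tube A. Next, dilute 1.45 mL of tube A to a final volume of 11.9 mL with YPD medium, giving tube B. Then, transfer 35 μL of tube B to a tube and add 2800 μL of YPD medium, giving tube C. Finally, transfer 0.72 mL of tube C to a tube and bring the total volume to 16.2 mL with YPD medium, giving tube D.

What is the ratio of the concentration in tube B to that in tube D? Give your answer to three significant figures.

Step 1: 35 μL + 1750 μL = 1785 μL total → factor 1785/35 = 51
Step 2: 1.45 mL brought to 11.9 mL → factor 11.9/1.45 = 8.2069
Step 3: 35 μL + 2800 μL = 2835 μL total → factor 2835/35 = 81
Step 4: 0.72 mL brought to 16.2 mL → factor 16.2/0.72 = 22.5
Dilution factor to tube B = 418.55; to tube D = 7.6281 × 10^5
[tube B]/[tube D] = (factor to tube D)/(factor to tube B) = 7.6281 × 10^5/418.55 = 1.82 × 10^3

1.82 × 10^3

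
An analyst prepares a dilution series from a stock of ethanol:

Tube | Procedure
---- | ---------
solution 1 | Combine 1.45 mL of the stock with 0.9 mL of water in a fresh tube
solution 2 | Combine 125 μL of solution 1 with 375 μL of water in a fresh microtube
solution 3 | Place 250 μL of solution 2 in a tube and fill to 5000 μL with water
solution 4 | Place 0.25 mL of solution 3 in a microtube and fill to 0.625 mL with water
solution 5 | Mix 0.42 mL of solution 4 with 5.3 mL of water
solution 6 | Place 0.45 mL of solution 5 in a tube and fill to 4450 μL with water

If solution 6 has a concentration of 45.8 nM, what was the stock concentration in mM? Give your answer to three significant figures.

Step 1: 1.45 mL + 0.9 mL = 2.35 mL total → factor 2.35/1.45 = 1.6207
Step 2: 125 μL + 375 μL = 500 μL total → factor 500/125 = 4
Step 3: 250 μL brought to 5000 μL → factor 5000/250 = 20
Step 4: 0.25 mL brought to 0.625 mL → factor 0.625/0.25 = 2.5
Step 5: 0.42 mL + 5.3 mL = 5.72 mL total → factor 5.72/0.42 = 13.619
Step 6: 0.45 mL brought to 4450 μL → factor 4.45/0.45 = 9.8889
Overall dilution factor = 1.6207 × 4 × 20 × 2.5 × 13.619 × 9.8889 = 43654
Stock = 45.8 nM × 43654 = 1.999 × 10^6 nM = 2.00 mM

2.00 mM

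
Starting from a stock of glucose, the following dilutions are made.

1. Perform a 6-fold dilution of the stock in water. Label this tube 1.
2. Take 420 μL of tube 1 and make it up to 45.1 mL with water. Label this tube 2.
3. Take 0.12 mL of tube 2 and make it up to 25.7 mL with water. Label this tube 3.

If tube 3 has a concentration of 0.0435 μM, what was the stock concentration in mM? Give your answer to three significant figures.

6.00 mM

Step 1: 6-fold → factor 6
Step 2: 420 μL brought to 45.1 mL → factor 45100/420 = 107.38
Step 3: 0.12 mL brought to 25.7 mL → factor 25.7/0.12 = 214.17
Overall dilution factor = 6 × 107.38 × 214.17 = 1.3798 × 10^5
Stock = 0.0435 μM × 1.3798 × 10^5 = 6002 μM = 6.00 mM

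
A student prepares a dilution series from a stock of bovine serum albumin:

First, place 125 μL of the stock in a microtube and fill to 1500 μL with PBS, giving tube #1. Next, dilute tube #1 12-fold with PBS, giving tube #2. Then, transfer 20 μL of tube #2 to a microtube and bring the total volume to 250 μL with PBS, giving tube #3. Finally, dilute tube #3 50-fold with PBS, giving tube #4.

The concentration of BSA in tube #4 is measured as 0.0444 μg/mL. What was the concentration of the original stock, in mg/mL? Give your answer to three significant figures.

Step 1: 125 μL brought to 1500 μL → factor 1500/125 = 12
Step 2: 12-fold → factor 12
Step 3: 20 μL brought to 250 μL → factor 250/20 = 12.5
Step 4: 50-fold → factor 50
Overall dilution factor = 12 × 12 × 12.5 × 50 = 90000
Stock = 0.0444 μg/mL × 90000 = 3996 μg/mL = 4.00 mg/mL

4.00 mg/mL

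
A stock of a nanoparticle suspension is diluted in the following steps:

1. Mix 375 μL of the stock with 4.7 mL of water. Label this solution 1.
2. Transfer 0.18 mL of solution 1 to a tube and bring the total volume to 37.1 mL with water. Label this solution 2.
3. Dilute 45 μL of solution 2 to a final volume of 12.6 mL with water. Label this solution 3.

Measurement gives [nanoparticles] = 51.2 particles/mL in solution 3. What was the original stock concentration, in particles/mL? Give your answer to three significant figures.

4.00 × 10^7 particles/mL

Step 1: 375 μL + 4.7 mL = 5075 μL total → factor 5075/375 = 13.533
Step 2: 0.18 mL brought to 37.1 mL → factor 37.1/0.18 = 206.11
Step 3: 45 μL brought to 12.6 mL → factor 12600/45 = 280
Overall dilution factor = 13.533 × 206.11 × 280 = 7.8102 × 10^5
Stock = 51.2 particles/mL × 7.8102 × 10^5 = 4.00 × 10^7 particles/mL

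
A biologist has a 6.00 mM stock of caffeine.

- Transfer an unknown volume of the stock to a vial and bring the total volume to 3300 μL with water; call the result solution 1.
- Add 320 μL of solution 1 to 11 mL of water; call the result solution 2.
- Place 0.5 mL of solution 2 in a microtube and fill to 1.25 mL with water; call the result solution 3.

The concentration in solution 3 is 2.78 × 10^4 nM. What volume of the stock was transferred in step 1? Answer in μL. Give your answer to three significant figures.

Step 1: v brought to 3300 μL → factor = 3300 μL/v
Step 2: 320 μL + 11 mL = 11320 μL total → factor 11320/320 = 35.375
Step 3: 0.5 mL brought to 1.25 mL → factor 1.25/0.5 = 2.5
Product of known-step factors = 88.438
Overall factor = 6.00 mM / (2.78 × 10^4 nM) = 215.83
Step-1 factor = 215.83 / 88.438 = 2.4405
v = 3300 μL / 2.4405 = 1.35 × 10^3 μL

1.35 × 10^3 μL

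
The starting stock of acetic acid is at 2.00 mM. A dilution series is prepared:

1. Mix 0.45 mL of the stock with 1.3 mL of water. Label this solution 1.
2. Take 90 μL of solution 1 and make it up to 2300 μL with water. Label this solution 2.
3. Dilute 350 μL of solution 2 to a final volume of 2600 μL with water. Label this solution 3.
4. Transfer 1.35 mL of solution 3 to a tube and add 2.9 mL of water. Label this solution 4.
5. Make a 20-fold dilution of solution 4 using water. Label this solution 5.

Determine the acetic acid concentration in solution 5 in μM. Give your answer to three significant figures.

0.0430 μM

Step 1: 0.45 mL + 1.3 mL = 1.75 mL total → factor 1.75/0.45 = 3.8889
Step 2: 90 μL brought to 2300 μL → factor 2300/90 = 25.556
Step 3: 350 μL brought to 2600 μL → factor 2600/350 = 7.4286
Step 4: 1.35 mL + 2.9 mL = 4.25 mL total → factor 4.25/1.35 = 3.1481
Step 5: 20-fold → factor 20
Overall dilution factor = 3.8889 × 25.556 × 7.4286 × 3.1481 × 20 = 46484
Final = 2.00 mM / 46484 = 4.303 × 10^-5 mM = 0.0430 μM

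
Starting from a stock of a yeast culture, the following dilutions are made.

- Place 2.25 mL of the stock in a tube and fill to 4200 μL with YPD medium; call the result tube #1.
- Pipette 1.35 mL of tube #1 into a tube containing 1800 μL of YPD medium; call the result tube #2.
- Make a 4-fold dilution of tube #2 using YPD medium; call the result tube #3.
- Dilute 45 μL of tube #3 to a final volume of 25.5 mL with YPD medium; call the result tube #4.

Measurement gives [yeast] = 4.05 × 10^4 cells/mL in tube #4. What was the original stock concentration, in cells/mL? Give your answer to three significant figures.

4.00 × 10^8 cells/mL

Step 1: 2.25 mL brought to 4200 μL → factor 4.2/2.25 = 1.8667
Step 2: 1.35 mL + 1800 μL = 3.15 mL total → factor 3.15/1.35 = 2.3333
Step 3: 4-fold → factor 4
Step 4: 45 μL brought to 25.5 mL → factor 25500/45 = 566.67
Overall dilution factor = 1.8667 × 2.3333 × 4 × 566.67 = 9872.6
Stock = 4.05 × 10^4 cells/mL × 9872.6 = 4.00 × 10^8 cells/mL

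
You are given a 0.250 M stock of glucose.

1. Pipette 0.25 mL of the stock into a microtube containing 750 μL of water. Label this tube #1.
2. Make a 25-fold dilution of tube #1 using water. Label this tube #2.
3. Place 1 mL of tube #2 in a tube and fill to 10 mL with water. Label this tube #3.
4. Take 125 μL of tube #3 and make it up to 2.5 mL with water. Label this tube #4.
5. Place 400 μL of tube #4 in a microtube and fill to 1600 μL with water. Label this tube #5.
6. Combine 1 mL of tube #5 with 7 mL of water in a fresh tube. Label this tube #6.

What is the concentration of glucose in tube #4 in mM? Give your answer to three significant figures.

0.0125 mM

Step 1: 0.25 mL + 750 μL = 1 mL total → factor 1/0.25 = 4
Step 2: 25-fold → factor 25
Step 3: 1 mL brought to 10 mL → factor 10/1 = 10
Step 4: 125 μL brought to 2.5 mL → factor 2500/125 = 20
Dilution factor through tube #4 = 4 × 25 × 10 × 20 = 20000
[tube #4] = 0.250 M / 20000 = 1.250 × 10^-5 M = 0.0125 mM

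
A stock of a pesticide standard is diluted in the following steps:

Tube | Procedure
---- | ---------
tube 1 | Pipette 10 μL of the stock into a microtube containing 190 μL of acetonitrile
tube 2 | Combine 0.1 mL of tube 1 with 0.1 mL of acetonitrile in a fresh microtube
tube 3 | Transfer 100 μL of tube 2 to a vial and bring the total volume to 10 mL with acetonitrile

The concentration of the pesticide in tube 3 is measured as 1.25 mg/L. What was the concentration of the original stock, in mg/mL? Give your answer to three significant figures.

5.00 mg/mL

Step 1: 10 μL + 190 μL = 200 μL total → factor 200/10 = 20
Step 2: 0.1 mL + 0.1 mL = 0.2 mL total → factor 0.2/0.1 = 2
Step 3: 100 μL brought to 10 mL → factor 10000/100 = 100
Overall dilution factor = 20 × 2 × 100 = 4000
Stock = 1.25 mg/L × 4000 = 5000 mg/L = 5.00 mg/mL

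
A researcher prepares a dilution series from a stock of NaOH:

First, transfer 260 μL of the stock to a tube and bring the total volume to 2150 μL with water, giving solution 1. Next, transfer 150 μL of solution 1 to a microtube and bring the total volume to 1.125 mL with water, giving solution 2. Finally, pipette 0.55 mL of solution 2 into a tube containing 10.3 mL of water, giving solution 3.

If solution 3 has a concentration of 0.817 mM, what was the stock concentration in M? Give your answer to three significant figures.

Step 1: 260 μL brought to 2150 μL → factor 2150/260 = 8.2692
Step 2: 150 μL brought to 1.125 mL → factor 1125/150 = 7.5
Step 3: 0.55 mL + 10.3 mL = 10.85 mL total → factor 10.85/0.55 = 19.727
Overall dilution factor = 8.2692 × 7.5 × 19.727 = 1223.5
Stock = 0.817 mM × 1223.5 = 999.6 mM = 1.00 M

1.00 M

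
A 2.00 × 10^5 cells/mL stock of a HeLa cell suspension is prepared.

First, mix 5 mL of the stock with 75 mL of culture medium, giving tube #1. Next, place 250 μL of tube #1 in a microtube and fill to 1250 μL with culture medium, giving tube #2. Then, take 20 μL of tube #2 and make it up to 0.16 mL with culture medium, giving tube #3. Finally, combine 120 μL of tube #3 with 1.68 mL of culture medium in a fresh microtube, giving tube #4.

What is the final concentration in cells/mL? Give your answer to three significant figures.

Step 1: 5 mL + 75 mL = 80 mL total → factor 80/5 = 16
Step 2: 250 μL brought to 1250 μL → factor 1250/250 = 5
Step 3: 20 μL brought to 0.16 mL → factor 160/20 = 8
Step 4: 120 μL + 1.68 mL = 1800 μL total → factor 1800/120 = 15
Overall dilution factor = 16 × 5 × 8 × 15 = 9600
Final = 2.00 × 10^5 cells/mL / 9600 = 20.8 cells/mL

20.8 cells/mL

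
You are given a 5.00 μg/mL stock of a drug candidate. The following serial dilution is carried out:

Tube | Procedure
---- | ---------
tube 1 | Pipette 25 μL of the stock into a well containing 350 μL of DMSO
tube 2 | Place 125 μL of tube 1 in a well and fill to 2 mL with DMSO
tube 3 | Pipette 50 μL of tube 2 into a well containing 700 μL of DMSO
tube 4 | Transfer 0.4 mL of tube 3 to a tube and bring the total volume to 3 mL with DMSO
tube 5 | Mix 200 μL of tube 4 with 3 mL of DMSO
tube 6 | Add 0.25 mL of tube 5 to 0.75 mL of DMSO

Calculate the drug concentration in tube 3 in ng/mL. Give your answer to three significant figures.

Step 1: 25 μL + 350 μL = 375 μL total → factor 375/25 = 15
Step 2: 125 μL brought to 2 mL → factor 2000/125 = 16
Step 3: 50 μL + 700 μL = 750 μL total → factor 750/50 = 15
Dilution factor through tube 3 = 15 × 16 × 15 = 3600
[tube 3] = 5.00 μg/mL / 3600 = 0.001389 μg/mL = 1.39 ng/mL

1.39 ng/mL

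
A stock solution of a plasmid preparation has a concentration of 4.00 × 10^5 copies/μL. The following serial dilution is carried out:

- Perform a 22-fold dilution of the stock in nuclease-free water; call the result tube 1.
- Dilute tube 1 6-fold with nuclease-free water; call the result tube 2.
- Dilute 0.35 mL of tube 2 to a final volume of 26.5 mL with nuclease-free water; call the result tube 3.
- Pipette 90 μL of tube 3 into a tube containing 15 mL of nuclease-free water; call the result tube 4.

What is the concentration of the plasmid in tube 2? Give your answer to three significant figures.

3.03 × 10^3 copies/μL

Step 1: 22-fold → factor 22
Step 2: 6-fold → factor 6
Dilution factor through tube 2 = 22 × 6 = 132
[tube 2] = 4.00 × 10^5 copies/μL / 132 = 3.03 × 10^3 copies/μL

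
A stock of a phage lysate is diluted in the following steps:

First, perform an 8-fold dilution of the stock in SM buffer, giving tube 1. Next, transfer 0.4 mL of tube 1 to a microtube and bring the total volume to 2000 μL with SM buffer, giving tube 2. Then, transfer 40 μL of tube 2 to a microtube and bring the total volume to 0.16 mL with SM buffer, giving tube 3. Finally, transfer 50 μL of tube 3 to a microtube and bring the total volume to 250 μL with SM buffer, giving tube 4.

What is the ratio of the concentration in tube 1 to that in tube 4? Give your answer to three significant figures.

Step 1: 8-fold → factor 8
Step 2: 0.4 mL brought to 2000 μL → factor 2/0.4 = 5
Step 3: 40 μL brought to 0.16 mL → factor 160/40 = 4
Step 4: 50 μL brought to 250 μL → factor 250/50 = 5
Dilution factor to tube 1 = 8; to tube 4 = 800
[tube 1]/[tube 4] = (factor to tube 4)/(factor to tube 1) = 800/8 = 100

100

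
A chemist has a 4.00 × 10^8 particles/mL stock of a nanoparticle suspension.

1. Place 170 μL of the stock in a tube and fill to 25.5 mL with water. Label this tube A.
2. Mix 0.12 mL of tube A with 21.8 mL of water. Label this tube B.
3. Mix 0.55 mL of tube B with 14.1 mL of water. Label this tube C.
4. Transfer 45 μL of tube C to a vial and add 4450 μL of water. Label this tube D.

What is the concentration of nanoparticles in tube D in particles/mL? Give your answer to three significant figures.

5.49 particles/mL

Step 1: 170 μL brought to 25.5 mL → factor 25500/170 = 150
Step 2: 0.12 mL + 21.8 mL = 21.92 mL total → factor 21.92/0.12 = 182.67
Step 3: 0.55 mL + 14.1 mL = 14.65 mL total → factor 14.65/0.55 = 26.636
Step 4: 45 μL + 4450 μL = 4495 μL total → factor 4495/45 = 99.889
Overall dilution factor = 150 × 182.67 × 26.636 × 99.889 = 7.2903 × 10^7
Final = 4.00 × 10^8 particles/mL / 7.2903 × 10^7 = 5.49 particles/mL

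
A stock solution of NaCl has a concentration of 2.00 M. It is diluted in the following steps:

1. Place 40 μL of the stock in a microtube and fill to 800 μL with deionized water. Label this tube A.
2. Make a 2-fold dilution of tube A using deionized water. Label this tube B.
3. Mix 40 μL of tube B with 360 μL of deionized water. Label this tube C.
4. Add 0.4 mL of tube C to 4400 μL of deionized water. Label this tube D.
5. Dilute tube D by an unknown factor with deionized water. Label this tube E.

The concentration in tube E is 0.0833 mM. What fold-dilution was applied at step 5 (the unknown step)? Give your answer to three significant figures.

5.00-fold

Step 1: 40 μL brought to 800 μL → factor 800/40 = 20
Step 2: 2-fold → factor 2
Step 3: 40 μL + 360 μL = 400 μL total → factor 400/40 = 10
Step 4: 0.4 mL + 4400 μL = 4.8 mL total → factor 4.8/0.4 = 12
Step 5: unknown factor x
Product of known-step factors = 4800
Overall factor = 2.00 M / (0.0833 mM) = 24010
x = 24010 / 4800 = 5.00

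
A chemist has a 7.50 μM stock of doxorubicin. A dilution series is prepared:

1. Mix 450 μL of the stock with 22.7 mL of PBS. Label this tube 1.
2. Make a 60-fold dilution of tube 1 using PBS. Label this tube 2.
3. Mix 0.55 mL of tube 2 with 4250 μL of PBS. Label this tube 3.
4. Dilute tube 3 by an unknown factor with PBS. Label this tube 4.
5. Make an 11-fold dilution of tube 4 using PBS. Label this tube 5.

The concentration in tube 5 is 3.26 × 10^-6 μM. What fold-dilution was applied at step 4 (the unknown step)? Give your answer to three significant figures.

Step 1: 450 μL + 22.7 mL = 23150 μL total → factor 23150/450 = 51.444
Step 2: 60-fold → factor 60
Step 3: 0.55 mL + 4250 μL = 4.8 mL total → factor 4.8/0.55 = 8.7273
Step 4: unknown factor x
Step 5: 11-fold → factor 11
Product of known-step factors = 2.9632 × 10^5
Overall factor = 7.50 μM / (3.26 × 10^-6 μM) = 2.3006 × 10^6
x = 2.3006 × 10^6 / 2.9632 × 10^5 = 7.76

7.76-fold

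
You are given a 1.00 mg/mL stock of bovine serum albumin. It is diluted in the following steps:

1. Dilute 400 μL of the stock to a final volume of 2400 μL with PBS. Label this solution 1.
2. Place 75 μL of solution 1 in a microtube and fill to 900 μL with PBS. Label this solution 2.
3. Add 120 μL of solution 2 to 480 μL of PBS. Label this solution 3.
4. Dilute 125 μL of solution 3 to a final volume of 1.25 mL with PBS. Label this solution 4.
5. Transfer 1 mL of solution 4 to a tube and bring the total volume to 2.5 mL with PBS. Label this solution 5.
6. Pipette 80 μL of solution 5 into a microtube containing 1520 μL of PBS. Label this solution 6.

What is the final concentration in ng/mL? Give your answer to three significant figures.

5.56 ng/mL

Step 1: 400 μL brought to 2400 μL → factor 2400/400 = 6
Step 2: 75 μL brought to 900 μL → factor 900/75 = 12
Step 3: 120 μL + 480 μL = 600 μL total → factor 600/120 = 5
Step 4: 125 μL brought to 1.25 mL → factor 1250/125 = 10
Step 5: 1 mL brought to 2.5 mL → factor 2.5/1 = 2.5
Step 6: 80 μL + 1520 μL = 1600 μL total → factor 1600/80 = 20
Overall dilution factor = 6 × 12 × 5 × 10 × 2.5 × 20 = 1.8 × 10^5
Final = 1.00 mg/mL / 1.8 × 10^5 = 5.556 × 10^-6 mg/mL = 5.56 ng/mL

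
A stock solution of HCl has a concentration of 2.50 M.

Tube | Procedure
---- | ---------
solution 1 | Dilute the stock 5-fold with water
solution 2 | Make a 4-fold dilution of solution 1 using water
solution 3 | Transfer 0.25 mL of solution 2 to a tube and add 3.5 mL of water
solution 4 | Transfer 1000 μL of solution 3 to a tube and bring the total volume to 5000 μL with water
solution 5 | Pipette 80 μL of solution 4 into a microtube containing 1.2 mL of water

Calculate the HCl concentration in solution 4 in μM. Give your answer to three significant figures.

Step 1: 5-fold → factor 5
Step 2: 4-fold → factor 4
Step 3: 0.25 mL + 3.5 mL = 3.75 mL total → factor 3.75/0.25 = 15
Step 4: 1000 μL brought to 5000 μL → factor 5000/1000 = 5
Dilution factor through solution 4 = 5 × 4 × 15 × 5 = 1500
[solution 4] = 2.50 M / 1500 = 0.001667 M = 1.67 × 10^3 μM

1.67 × 10^3 μM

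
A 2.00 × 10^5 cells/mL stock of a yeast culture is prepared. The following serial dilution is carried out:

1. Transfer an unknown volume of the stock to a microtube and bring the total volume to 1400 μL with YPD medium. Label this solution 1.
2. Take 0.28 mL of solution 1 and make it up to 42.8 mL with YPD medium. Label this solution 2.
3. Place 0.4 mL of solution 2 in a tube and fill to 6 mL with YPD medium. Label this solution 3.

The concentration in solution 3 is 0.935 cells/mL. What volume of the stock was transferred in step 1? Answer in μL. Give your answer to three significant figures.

Step 1: v brought to 1400 μL → factor = 1400 μL/v
Step 2: 0.28 mL brought to 42.8 mL → factor 42.8/0.28 = 152.86
Step 3: 0.4 mL brought to 6 mL → factor 6/0.4 = 15
Product of known-step factors = 2292.9
Overall factor = 2.00 × 10^5 cells/mL / (0.935 cells/mL) = 2.139 × 10^5
Step-1 factor = 2.139 × 10^5 / 2292.9 = 93.291
v = 1400 μL / 93.291 = 15.0 μL

15.0 μL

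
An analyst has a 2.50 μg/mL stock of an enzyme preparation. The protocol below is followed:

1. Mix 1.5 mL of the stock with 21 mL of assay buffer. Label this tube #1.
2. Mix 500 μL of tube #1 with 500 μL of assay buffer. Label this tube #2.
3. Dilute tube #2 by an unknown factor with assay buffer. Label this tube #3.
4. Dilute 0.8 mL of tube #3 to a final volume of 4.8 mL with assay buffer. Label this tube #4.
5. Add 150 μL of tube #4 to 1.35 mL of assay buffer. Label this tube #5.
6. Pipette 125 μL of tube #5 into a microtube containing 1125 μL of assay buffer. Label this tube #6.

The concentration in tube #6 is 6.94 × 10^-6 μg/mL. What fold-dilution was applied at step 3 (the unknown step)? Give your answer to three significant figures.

Step 1: 1.5 mL + 21 mL = 22.5 mL total → factor 22.5/1.5 = 15
Step 2: 500 μL + 500 μL = 1000 μL total → factor 1000/500 = 2
Step 3: unknown factor x
Step 4: 0.8 mL brought to 4.8 mL → factor 4.8/0.8 = 6
Step 5: 150 μL + 1.35 mL = 1500 μL total → factor 1500/150 = 10
Step 6: 125 μL + 1125 μL = 1250 μL total → factor 1250/125 = 10
Product of known-step factors = 18000
Overall factor = 2.50 μg/mL / (6.94 × 10^-6 μg/mL) = 3.6023 × 10^5
x = 3.6023 × 10^5 / 18000 = 20.0

20.0-fold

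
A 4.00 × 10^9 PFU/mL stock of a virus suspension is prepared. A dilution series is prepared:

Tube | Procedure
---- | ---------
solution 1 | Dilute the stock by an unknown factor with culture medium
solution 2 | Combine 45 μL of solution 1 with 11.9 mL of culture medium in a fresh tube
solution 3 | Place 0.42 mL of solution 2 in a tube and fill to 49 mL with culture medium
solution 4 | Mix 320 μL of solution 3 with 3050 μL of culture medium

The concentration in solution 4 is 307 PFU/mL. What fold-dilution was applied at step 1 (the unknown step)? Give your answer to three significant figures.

40.0-fold

Step 1: unknown factor x
Step 2: 45 μL + 11.9 mL = 11945 μL total → factor 11945/45 = 265.44
Step 3: 0.42 mL brought to 49 mL → factor 49/0.42 = 116.67
Step 4: 320 μL + 3050 μL = 3370 μL total → factor 3370/320 = 10.531
Product of known-step factors = 3.2614 × 10^5
Overall factor = 4.00 × 10^9 PFU/mL / (307 PFU/mL) = 1.3029 × 10^7
x = 1.3029 × 10^7 / 3.2614 × 10^5 = 40.0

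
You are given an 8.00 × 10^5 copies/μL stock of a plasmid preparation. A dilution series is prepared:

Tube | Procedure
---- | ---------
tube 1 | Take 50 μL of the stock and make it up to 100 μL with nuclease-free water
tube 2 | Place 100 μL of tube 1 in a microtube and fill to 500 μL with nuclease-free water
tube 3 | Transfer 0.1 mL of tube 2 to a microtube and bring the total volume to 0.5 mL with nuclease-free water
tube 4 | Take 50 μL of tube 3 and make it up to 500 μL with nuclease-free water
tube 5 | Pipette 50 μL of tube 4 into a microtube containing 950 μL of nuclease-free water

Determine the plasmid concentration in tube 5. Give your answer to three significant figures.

80.0 copies/μL

Step 1: 50 μL brought to 100 μL → factor 100/50 = 2
Step 2: 100 μL brought to 500 μL → factor 500/100 = 5
Step 3: 0.1 mL brought to 0.5 mL → factor 0.5/0.1 = 5
Step 4: 50 μL brought to 500 μL → factor 500/50 = 10
Step 5: 50 μL + 950 μL = 1000 μL total → factor 1000/50 = 20
Overall dilution factor = 2 × 5 × 5 × 10 × 20 = 10000
Final = 8.00 × 10^5 copies/μL / 10000 = 80.0 copies/μL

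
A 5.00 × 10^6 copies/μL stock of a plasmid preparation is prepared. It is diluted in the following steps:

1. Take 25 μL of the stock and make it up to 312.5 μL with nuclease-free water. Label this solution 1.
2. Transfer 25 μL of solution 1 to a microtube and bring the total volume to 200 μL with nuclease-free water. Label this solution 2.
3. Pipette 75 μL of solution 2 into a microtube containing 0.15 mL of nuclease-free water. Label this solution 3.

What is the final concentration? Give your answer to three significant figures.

1.67 × 10^4 copies/μL

Step 1: 25 μL brought to 312.5 μL → factor 312.5/25 = 12.5
Step 2: 25 μL brought to 200 μL → factor 200/25 = 8
Step 3: 75 μL + 0.15 mL = 225 μL total → factor 225/75 = 3
Overall dilution factor = 12.5 × 8 × 3 = 300
Final = 5.00 × 10^6 copies/μL / 300 = 1.67 × 10^4 copies/μL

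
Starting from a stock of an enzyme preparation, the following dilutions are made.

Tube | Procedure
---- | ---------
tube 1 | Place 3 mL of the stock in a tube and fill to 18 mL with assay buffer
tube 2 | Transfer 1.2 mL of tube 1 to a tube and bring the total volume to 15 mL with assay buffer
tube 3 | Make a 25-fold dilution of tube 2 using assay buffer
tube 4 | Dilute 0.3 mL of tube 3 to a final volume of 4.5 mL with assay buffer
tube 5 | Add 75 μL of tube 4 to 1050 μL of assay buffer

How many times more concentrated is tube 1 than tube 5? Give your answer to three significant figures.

Step 1: 3 mL brought to 18 mL → factor 18/3 = 6
Step 2: 1.2 mL brought to 15 mL → factor 15/1.2 = 12.5
Step 3: 25-fold → factor 25
Step 4: 0.3 mL brought to 4.5 mL → factor 4.5/0.3 = 15
Step 5: 75 μL + 1050 μL = 1125 μL total → factor 1125/75 = 15
Dilution factor to tube 1 = 6; to tube 5 = 4.2188 × 10^5
[tube 1]/[tube 5] = (factor to tube 5)/(factor to tube 1) = 4.2188 × 10^5/6 = 7.03 × 10^4

7.03 × 10^4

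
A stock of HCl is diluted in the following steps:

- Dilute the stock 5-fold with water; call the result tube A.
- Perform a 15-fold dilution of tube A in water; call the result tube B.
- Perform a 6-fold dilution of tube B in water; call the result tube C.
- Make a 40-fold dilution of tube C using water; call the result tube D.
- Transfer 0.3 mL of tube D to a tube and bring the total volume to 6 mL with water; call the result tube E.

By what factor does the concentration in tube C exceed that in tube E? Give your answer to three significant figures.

Step 1: 5-fold → factor 5
Step 2: 15-fold → factor 15
Step 3: 6-fold → factor 6
Step 4: 40-fold → factor 40
Step 5: 0.3 mL brought to 6 mL → factor 6/0.3 = 20
Dilution factor to tube C = 450; to tube E = 3.6 × 10^5
[tube C]/[tube E] = (factor to tube E)/(factor to tube C) = 3.6 × 10^5/450 = 800

800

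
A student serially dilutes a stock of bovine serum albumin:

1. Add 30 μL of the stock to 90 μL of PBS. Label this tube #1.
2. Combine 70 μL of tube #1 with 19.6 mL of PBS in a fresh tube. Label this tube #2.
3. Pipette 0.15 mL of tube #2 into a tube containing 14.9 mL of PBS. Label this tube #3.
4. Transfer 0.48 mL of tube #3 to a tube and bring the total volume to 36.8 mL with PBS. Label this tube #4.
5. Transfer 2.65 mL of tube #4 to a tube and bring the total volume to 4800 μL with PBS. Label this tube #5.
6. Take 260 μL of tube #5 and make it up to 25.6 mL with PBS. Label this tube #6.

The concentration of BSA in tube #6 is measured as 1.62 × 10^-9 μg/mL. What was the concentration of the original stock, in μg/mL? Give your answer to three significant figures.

Step 1: 30 μL + 90 μL = 120 μL total → factor 120/30 = 4
Step 2: 70 μL + 19.6 mL = 19670 μL total → factor 19670/70 = 281
Step 3: 0.15 mL + 14.9 mL = 15.05 mL total → factor 15.05/0.15 = 100.33
Step 4: 0.48 mL brought to 36.8 mL → factor 36.8/0.48 = 76.667
Step 5: 2.65 mL brought to 4800 μL → factor 4.8/2.65 = 1.8113
Step 6: 260 μL brought to 25.6 mL → factor 25600/260 = 98.462
Overall dilution factor = 4 × 281 × 100.33 × 76.667 × 1.8113 × 98.462 = 1.542 × 10^9
Stock = 1.62 × 10^-9 μg/mL × 1.542 × 10^9 = 2.50 μg/mL

2.50 μg/mL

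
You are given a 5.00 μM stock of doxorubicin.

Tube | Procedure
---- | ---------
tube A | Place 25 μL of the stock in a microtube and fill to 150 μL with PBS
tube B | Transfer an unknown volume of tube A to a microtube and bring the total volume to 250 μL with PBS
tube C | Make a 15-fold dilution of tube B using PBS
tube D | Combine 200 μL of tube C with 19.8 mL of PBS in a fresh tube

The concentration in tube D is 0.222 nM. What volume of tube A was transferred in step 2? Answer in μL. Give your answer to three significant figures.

99.9 μL

Step 1: 25 μL brought to 150 μL → factor 150/25 = 6
Step 2: v brought to 250 μL → factor = 250 μL/v
Step 3: 15-fold → factor 15
Step 4: 200 μL + 19.8 mL = 20000 μL total → factor 20000/200 = 100
Product of known-step factors = 9000
Overall factor = 5.00 μM / (0.222 nM) = 22523
Step-2 factor = 22523 / 9000 = 2.5025
v = 250 μL / 2.5025 = 99.9 μL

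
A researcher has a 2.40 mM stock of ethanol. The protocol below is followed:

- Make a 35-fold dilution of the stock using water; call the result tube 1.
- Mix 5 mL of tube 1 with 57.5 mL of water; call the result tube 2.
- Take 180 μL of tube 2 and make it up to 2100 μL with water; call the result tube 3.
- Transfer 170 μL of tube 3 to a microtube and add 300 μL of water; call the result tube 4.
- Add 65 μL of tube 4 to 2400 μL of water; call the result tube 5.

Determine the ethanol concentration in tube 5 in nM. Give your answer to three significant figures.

4.48 nM

Step 1: 35-fold → factor 35
Step 2: 5 mL + 57.5 mL = 62.5 mL total → factor 62.5/5 = 12.5
Step 3: 180 μL brought to 2100 μL → factor 2100/180 = 11.667
Step 4: 170 μL + 300 μL = 470 μL total → factor 470/170 = 2.7647
Step 5: 65 μL + 2400 μL = 2465 μL total → factor 2465/65 = 37.923
Overall dilution factor = 35 × 12.5 × 11.667 × 2.7647 × 37.923 = 5.3515 × 10^5
Final = 2.40 mM / 5.3515 × 10^5 = 4.485 × 10^-6 mM = 4.48 nM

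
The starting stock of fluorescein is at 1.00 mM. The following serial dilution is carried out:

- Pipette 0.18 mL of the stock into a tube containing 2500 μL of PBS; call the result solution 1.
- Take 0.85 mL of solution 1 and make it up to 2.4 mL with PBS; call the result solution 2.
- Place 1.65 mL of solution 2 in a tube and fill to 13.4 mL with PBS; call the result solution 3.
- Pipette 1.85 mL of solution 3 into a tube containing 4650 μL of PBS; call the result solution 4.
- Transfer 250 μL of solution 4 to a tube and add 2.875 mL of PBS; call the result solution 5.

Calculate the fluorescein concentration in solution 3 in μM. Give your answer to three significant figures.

2.93 μM

Step 1: 0.18 mL + 2500 μL = 2.68 mL total → factor 2.68/0.18 = 14.889
Step 2: 0.85 mL brought to 2.4 mL → factor 2.4/0.85 = 2.8235
Step 3: 1.65 mL brought to 13.4 mL → factor 13.4/1.65 = 8.1212
Dilution factor through solution 3 = 14.889 × 2.8235 × 8.1212 = 341.41
[solution 3] = 1.00 mM / 341.41 = 0.002929 mM = 2.93 μM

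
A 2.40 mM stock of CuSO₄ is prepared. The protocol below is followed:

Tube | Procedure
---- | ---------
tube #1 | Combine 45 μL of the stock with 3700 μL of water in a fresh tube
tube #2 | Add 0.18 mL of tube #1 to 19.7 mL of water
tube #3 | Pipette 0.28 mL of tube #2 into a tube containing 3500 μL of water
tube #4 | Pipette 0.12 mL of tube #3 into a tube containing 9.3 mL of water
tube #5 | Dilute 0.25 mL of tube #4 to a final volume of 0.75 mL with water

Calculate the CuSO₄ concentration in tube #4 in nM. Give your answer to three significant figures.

0.246 nM

Step 1: 45 μL + 3700 μL = 3745 μL total → factor 3745/45 = 83.222
Step 2: 0.18 mL + 19.7 mL = 19.88 mL total → factor 19.88/0.18 = 110.44
Step 3: 0.28 mL + 3500 μL = 3.78 mL total → factor 3.78/0.28 = 13.5
Step 4: 0.12 mL + 9.3 mL = 9.42 mL total → factor 9.42/0.12 = 78.5
Dilution factor through tube #4 = 83.222 × 110.44 × 13.5 × 78.5 = 9.7406 × 10^6
[tube #4] = 2.40 mM / 9.7406 × 10^6 = 2.464 × 10^-7 mM = 0.246 nM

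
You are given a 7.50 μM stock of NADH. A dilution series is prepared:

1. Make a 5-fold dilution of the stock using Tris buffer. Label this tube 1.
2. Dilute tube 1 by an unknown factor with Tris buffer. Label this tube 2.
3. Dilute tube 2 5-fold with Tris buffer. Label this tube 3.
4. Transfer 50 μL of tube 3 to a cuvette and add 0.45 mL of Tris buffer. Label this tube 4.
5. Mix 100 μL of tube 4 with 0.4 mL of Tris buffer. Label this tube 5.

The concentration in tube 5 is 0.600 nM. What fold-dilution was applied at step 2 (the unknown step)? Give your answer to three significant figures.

10.0-fold

Step 1: 5-fold → factor 5
Step 2: unknown factor x
Step 3: 5-fold → factor 5
Step 4: 50 μL + 0.45 mL = 500 μL total → factor 500/50 = 10
Step 5: 100 μL + 0.4 mL = 500 μL total → factor 500/100 = 5
Product of known-step factors = 1250
Overall factor = 7.50 μM / (0.600 nM) = 12500
x = 12500 / 1250 = 10.0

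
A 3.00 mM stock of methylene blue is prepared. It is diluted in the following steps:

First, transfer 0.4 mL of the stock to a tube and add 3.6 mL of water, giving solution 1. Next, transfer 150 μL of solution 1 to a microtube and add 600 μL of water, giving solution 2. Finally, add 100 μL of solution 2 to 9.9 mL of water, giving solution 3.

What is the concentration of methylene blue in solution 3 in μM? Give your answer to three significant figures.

0.600 μM

Step 1: 0.4 mL + 3.6 mL = 4 mL total → factor 4/0.4 = 10
Step 2: 150 μL + 600 μL = 750 μL total → factor 750/150 = 5
Step 3: 100 μL + 9.9 mL = 10000 μL total → factor 10000/100 = 100
Overall dilution factor = 10 × 5 × 100 = 5000
Final = 3.00 mM / 5000 = 0.0006000 mM = 0.600 μM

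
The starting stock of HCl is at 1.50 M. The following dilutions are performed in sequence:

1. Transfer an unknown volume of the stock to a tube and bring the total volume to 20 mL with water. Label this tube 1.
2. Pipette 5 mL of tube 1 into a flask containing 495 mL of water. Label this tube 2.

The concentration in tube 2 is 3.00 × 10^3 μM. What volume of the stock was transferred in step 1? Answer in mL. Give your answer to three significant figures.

4.00 mL

Step 1: v brought to 20 mL → factor = 20 mL/v
Step 2: 5 mL + 495 mL = 500 mL total → factor 500/5 = 100
Product of known-step factors = 100
Overall factor = 1.50 M / (3.00 × 10^3 μM) = 500
Step-1 factor = 500 / 100 = 5
v = 20 mL / 5 = 4.00 mL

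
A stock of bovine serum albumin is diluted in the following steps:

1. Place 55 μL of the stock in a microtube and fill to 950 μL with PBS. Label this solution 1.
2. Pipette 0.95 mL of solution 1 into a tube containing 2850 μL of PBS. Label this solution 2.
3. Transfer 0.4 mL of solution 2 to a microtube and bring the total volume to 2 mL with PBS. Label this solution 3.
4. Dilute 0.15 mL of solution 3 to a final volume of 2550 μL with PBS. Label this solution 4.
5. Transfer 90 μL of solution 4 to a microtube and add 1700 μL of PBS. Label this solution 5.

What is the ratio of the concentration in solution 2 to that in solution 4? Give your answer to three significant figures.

Step 1: 55 μL brought to 950 μL → factor 950/55 = 17.273
Step 2: 0.95 mL + 2850 μL = 3.8 mL total → factor 3.8/0.95 = 4
Step 3: 0.4 mL brought to 2 mL → factor 2/0.4 = 5
Step 4: 0.15 mL brought to 2550 μL → factor 2.55/0.15 = 17
Dilution factor to solution 2 = 69.091; to solution 4 = 5872.7
[solution 2]/[solution 4] = (factor to solution 4)/(factor to solution 2) = 5872.7/69.091 = 85.0

85.0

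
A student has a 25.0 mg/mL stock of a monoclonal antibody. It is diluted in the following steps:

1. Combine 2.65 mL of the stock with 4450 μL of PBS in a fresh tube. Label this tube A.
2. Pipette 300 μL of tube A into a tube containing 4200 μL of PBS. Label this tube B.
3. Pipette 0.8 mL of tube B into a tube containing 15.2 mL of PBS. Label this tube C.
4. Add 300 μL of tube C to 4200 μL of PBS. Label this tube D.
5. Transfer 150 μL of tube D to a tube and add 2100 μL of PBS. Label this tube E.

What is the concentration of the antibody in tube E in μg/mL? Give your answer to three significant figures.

0.138 μg/mL

Step 1: 2.65 mL + 4450 μL = 7.1 mL total → factor 7.1/2.65 = 2.6792
Step 2: 300 μL + 4200 μL = 4500 μL total → factor 4500/300 = 15
Step 3: 0.8 mL + 15.2 mL = 16 mL total → factor 16/0.8 = 20
Step 4: 300 μL + 4200 μL = 4500 μL total → factor 4500/300 = 15
Step 5: 150 μL + 2100 μL = 2250 μL total → factor 2250/150 = 15
Overall dilution factor = 2.6792 × 15 × 20 × 15 × 15 = 1.8085 × 10^5
Final = 25.0 mg/mL / 1.8085 × 10^5 = 0.0001382 mg/mL = 0.138 μg/mL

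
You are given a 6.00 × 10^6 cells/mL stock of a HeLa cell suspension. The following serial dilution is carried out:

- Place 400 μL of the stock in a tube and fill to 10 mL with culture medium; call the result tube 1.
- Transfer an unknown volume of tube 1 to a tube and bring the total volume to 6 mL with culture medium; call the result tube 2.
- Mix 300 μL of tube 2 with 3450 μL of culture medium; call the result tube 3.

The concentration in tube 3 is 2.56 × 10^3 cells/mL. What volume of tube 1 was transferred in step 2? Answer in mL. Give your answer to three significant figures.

Step 1: 400 μL brought to 10 mL → factor 10000/400 = 25
Step 2: v brought to 6 mL → factor = 6 mL/v
Step 3: 300 μL + 3450 μL = 3750 μL total → factor 3750/300 = 12.5
Product of known-step factors = 312.5
Overall factor = 6.00 × 10^6 cells/mL / (2.56 × 10^3 cells/mL) = 2343.8
Step-2 factor = 2343.8 / 312.5 = 7.5
v = 6 mL / 7.5 = 0.800 mL

0.800 mL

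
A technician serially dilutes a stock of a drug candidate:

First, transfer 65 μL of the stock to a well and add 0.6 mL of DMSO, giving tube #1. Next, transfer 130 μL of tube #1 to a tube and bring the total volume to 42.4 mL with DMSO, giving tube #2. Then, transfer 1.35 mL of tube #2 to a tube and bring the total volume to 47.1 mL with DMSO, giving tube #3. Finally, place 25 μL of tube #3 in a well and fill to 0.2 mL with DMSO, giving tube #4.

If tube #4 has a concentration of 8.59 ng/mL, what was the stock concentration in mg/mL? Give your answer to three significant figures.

8.00 mg/mL

Step 1: 65 μL + 0.6 mL = 665 μL total → factor 665/65 = 10.231
Step 2: 130 μL brought to 42.4 mL → factor 42400/130 = 326.15
Step 3: 1.35 mL brought to 47.1 mL → factor 47.1/1.35 = 34.889
Step 4: 25 μL brought to 0.2 mL → factor 200/25 = 8
Overall dilution factor = 10.231 × 326.15 × 34.889 × 8 = 9.3134 × 10^5
Stock = 8.59 ng/mL × 9.3134 × 10^5 = 8.000 × 10^6 ng/mL = 8.00 mg/mL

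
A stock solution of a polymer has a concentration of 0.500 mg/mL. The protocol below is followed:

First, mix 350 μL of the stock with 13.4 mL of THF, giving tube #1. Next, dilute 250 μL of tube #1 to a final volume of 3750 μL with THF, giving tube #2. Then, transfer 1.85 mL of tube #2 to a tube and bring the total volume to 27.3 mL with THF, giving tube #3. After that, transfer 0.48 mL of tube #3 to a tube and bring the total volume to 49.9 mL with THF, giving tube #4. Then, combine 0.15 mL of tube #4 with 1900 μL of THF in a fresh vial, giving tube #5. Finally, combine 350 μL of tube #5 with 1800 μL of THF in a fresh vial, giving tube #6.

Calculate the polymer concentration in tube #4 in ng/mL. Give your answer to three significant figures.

Step 1: 350 μL + 13.4 mL = 13750 μL total → factor 13750/350 = 39.286
Step 2: 250 μL brought to 3750 μL → factor 3750/250 = 15
Step 3: 1.85 mL brought to 27.3 mL → factor 27.3/1.85 = 14.757
Step 4: 0.48 mL brought to 49.9 mL → factor 49.9/0.48 = 103.96
Dilution factor through tube #4 = 39.286 × 15 × 14.757 × 103.96 = 9.0402 × 10^5
[tube #4] = 0.500 mg/mL / 9.0402 × 10^5 = 5.531 × 10^-7 mg/mL = 0.553 ng/mL

0.553 ng/mL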